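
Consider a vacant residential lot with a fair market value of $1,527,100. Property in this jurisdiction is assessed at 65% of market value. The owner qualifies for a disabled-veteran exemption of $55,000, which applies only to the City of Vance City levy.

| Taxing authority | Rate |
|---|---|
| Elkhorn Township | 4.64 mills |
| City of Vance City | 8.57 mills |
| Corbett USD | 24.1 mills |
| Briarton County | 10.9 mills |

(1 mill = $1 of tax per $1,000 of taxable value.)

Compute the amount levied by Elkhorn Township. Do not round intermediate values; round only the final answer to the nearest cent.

$4,605.73

Assessed value = $1,527,100 × 0.65 = $992,615
Elkhorn Township taxable value = $992,615 (exemption does not apply)
Elkhorn Township levy = $992,615 × 0.00464 = $4,605.7336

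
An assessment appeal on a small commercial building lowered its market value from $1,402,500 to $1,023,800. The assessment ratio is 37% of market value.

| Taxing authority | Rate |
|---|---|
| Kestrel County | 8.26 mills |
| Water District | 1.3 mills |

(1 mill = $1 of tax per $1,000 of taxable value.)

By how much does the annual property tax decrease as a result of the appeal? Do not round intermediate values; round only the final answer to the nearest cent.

Old assessed value = $1,402,500 × 0.37 = $518,925
New assessed value = $1,023,800 × 0.37 = $378,806
Combined rate = 0.00826 + 0.0013 = 0.00956
Old tax = $518,925 × 0.00956 = $4,960.923
New tax = $378,806 × 0.00956 = $3,621.38536
Reduction = $4,960.923 − $3,621.38536 = $1,339.53764

$1,339.54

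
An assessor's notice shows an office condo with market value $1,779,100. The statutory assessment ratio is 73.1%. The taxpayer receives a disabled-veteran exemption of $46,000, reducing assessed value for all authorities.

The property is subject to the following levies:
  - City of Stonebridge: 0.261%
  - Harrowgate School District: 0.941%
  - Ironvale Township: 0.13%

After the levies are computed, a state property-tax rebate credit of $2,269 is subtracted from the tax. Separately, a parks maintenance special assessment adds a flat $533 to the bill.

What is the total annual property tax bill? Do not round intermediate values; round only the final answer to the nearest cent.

Assessed value = $1,779,100 × 0.731 = $1,300,522.1
Taxable value = $1,300,522.1 − $46,000 = $1,254,522.1
City of Stonebridge: $1,254,522.1 × 0.00261 = $3,274.302681
Harrowgate School District: $1,254,522.1 × 0.00941 = $11,805.052961
Ironvale Township: $1,254,522.1 × 0.0013 = $1,630.87873
Levies subtotal = $16,710.234372
After credit = $16,710.234372 − $2,269 = $14,441.234372
Total = $14,441.234372 + $533 = $14,974.234372

$14,974.23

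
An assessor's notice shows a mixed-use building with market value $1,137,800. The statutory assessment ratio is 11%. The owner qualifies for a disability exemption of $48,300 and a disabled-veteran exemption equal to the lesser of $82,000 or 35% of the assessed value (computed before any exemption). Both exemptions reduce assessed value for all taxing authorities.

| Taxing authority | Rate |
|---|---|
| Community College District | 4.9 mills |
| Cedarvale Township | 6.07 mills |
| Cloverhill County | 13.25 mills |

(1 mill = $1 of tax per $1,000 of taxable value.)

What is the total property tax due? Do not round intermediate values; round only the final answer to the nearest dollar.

$801

Assessed value = $1,137,800 × 0.11 = $125,158
Disabled-veteran exemption = min($82,000, 35% × $125,158) = min($82,000, $43,805.3) = $43,805.3 (percentage binds)
Taxable value = $125,158 − $48,300 − $43,805.3 = $33,052.7
Community College District: $33,052.7 × 0.0049 = $161.95823
Cedarvale Township: $33,052.7 × 0.00607 = $200.629889
Cloverhill County: $33,052.7 × 0.01325 = $437.948275
Total = $800.536394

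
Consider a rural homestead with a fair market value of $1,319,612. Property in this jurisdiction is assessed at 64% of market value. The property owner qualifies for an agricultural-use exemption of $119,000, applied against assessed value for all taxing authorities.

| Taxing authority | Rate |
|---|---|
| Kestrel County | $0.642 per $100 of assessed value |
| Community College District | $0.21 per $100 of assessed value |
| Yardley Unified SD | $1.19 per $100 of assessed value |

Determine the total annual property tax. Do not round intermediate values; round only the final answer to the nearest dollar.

$14,816

Assessed value = $1,319,612 × 0.64 = $844,551.68
Taxable value = $844,551.68 − $119,000 = $725,551.68
Kestrel County: $725,551.68 × 0.00642 = $4,658.0417856
Community College District: $725,551.68 × 0.0021 = $1,523.658528
Yardley Unified SD: $725,551.68 × 0.0119 = $8,634.064992
Total = $4,658.0417856 + $1,523.658528 + $8,634.064992 = $14,815.7653056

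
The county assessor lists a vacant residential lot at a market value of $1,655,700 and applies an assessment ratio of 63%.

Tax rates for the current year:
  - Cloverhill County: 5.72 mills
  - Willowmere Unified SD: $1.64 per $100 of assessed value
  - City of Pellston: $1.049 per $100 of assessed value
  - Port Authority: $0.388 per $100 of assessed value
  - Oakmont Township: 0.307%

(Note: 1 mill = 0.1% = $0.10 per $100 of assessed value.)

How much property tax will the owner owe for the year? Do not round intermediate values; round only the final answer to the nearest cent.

$41,264.68

Assessed value = $1,655,700 × 0.63 = $1,043,091
Cloverhill County: $1,043,091 × 0.00572 = $5,966.48052
Willowmere Unified SD: $1,043,091 × 0.0164 = $17,106.6924
City of Pellston: $1,043,091 × 0.01049 = $10,942.02459
Port Authority: $1,043,091 × 0.00388 = $4,047.19308
Oakmont Township: $1,043,091 × 0.00307 = $3,202.28937
Total = $41,264.67996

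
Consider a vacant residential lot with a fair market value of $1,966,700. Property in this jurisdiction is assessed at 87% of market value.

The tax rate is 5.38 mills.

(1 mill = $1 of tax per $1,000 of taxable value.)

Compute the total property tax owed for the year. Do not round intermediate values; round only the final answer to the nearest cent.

Assessed value = $1,966,700 × 0.87 = $1,711,029
Tax = $1,711,029 × 0.00538 = $9,205.33602

$9,205.34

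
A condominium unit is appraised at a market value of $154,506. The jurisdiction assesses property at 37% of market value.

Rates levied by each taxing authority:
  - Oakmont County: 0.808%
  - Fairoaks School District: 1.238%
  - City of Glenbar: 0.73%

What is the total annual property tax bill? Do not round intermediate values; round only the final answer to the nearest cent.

Assessed value = $154,506 × 0.37 = $57,167.22
Oakmont County: $57,167.22 × 0.00808 = $461.9111376
Fairoaks School District: $57,167.22 × 0.01238 = $707.7301836
City of Glenbar: $57,167.22 × 0.0073 = $417.320706
Total = $461.9111376 + $707.7301836 + $417.320706 = $1,586.9620272

$1,586.96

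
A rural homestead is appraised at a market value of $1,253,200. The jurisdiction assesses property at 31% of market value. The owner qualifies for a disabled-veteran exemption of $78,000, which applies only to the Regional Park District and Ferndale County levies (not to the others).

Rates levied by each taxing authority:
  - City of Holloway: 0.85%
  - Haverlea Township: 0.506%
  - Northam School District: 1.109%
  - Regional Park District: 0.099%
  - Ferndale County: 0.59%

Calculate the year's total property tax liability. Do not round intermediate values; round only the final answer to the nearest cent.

Assessed value = $1,253,200 × 0.31 = $388,492
City of Holloway: $388,492 × 0.0085 = $3,302.182
Haverlea Township: $388,492 × 0.00506 = $1,965.76952
Northam School District: $388,492 × 0.01109 = $4,308.37628
Regional Park District: ($388,492 − $78,000) × 0.00099 = $310,492 × 0.00099 = $307.38708
Ferndale County: ($388,492 − $78,000) × 0.0059 = $310,492 × 0.0059 = $1,831.9028
Total = $11,715.61768

$11,715.62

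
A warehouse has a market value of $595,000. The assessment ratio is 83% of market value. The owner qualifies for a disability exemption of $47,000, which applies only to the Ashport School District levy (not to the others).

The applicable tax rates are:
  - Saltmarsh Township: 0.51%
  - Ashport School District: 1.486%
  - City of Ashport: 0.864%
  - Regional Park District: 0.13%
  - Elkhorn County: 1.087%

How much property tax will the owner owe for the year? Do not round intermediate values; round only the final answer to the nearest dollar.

Assessed value = $595,000 × 0.83 = $493,850
Saltmarsh Township: $493,850 × 0.0051 = $2,518.635
Ashport School District: ($493,850 − $47,000) × 0.01486 = $446,850 × 0.01486 = $6,640.191
City of Ashport: $493,850 × 0.00864 = $4,266.864
Regional Park District: $493,850 × 0.0013 = $642.005
Elkhorn County: $493,850 × 0.01087 = $5,368.1495
Total = $19,435.8445

$19,436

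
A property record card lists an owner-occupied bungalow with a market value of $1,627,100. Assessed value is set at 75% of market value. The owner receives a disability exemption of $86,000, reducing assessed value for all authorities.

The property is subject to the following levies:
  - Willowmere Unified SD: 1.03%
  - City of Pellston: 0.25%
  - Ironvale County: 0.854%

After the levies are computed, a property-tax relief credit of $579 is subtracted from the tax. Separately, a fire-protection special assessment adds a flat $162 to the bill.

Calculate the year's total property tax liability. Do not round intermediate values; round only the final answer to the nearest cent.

Assessed value = $1,627,100 × 0.75 = $1,220,325
Taxable value = $1,220,325 − $86,000 = $1,134,325
Willowmere Unified SD: $1,134,325 × 0.0103 = $11,683.5475
City of Pellston: $1,134,325 × 0.0025 = $2,835.8125
Ironvale County: $1,134,325 × 0.00854 = $9,687.1355
Levies subtotal = $24,206.4955
After credit = $24,206.4955 − $579 = $23,627.4955
Total = $23,627.4955 + $162 = $23,789.4955

$23,789.50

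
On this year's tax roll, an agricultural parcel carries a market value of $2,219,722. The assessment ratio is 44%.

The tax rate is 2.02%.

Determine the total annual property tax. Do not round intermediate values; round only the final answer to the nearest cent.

Assessed value = $2,219,722 × 0.44 = $976,677.68
Tax = $976,677.68 × 0.0202 = $19,728.889136

$19,728.89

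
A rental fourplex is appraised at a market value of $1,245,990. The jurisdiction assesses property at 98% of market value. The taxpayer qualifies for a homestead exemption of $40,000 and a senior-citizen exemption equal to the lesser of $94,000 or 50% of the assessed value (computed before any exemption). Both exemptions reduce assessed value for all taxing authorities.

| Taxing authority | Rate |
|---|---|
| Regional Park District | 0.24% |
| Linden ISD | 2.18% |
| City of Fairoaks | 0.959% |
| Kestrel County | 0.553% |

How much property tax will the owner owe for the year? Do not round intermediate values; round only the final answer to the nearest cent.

$42,743.60

Assessed value = $1,245,990 × 0.98 = $1,221,070.2
Senior-citizen exemption = min($94,000, 50% × $1,221,070.2) = min($94,000, $610,535.1) = $94,000 (dollar cap binds)
Taxable value = $1,221,070.2 − $40,000 − $94,000 = $1,087,070.2
Regional Park District: $1,087,070.2 × 0.0024 = $2,608.96848
Linden ISD: $1,087,070.2 × 0.0218 = $23,698.13036
City of Fairoaks: $1,087,070.2 × 0.00959 = $10,425.003218
Kestrel County: $1,087,070.2 × 0.00553 = $6,011.498206
Total = $42,743.600264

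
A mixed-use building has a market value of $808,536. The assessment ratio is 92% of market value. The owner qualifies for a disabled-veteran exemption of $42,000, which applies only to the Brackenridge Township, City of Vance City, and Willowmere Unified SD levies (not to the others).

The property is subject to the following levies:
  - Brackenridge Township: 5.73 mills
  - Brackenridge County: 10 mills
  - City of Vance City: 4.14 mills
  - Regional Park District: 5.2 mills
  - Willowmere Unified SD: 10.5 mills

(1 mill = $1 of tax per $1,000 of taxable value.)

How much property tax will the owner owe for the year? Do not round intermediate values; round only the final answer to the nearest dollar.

Assessed value = $808,536 × 0.92 = $743,853.12
Brackenridge Township: ($743,853.12 − $42,000) × 0.00573 = $701,853.12 × 0.00573 = $4,021.6183776
Brackenridge County: $743,853.12 × 0.01 = $7,438.5312
City of Vance City: ($743,853.12 − $42,000) × 0.00414 = $701,853.12 × 0.00414 = $2,905.6719168
Regional Park District: $743,853.12 × 0.0052 = $3,868.036224
Willowmere Unified SD: ($743,853.12 − $42,000) × 0.0105 = $701,853.12 × 0.0105 = $7,369.45776
Total = $25,603.3154784

$25,603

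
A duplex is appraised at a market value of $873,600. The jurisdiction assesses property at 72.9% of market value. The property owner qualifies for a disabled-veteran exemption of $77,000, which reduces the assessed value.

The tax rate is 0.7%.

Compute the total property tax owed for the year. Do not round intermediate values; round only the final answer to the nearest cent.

$3,918.98

Assessed value = $873,600 × 0.729 = $636,854.4
Taxable value = $636,854.4 − $77,000 = $559,854.4
Tax = $559,854.4 × 0.007 = $3,918.9808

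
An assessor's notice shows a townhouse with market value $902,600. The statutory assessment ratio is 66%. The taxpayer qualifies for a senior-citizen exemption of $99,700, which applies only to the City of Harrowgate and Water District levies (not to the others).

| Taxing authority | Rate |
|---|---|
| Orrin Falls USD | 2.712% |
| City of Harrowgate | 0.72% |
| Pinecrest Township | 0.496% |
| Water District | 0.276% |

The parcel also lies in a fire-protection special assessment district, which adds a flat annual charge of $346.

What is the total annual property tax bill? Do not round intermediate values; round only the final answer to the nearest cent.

Assessed value = $902,600 × 0.66 = $595,716
Orrin Falls USD: $595,716 × 0.02712 = $16,155.81792
City of Harrowgate: ($595,716 − $99,700) × 0.0072 = $496,016 × 0.0072 = $3,571.3152
Pinecrest Township: $595,716 × 0.00496 = $2,954.75136
Water District: ($595,716 − $99,700) × 0.00276 = $496,016 × 0.00276 = $1,369.00416
Levies subtotal = $24,050.88864
Total = $24,050.88864 + $346 = $24,396.88864

$24,396.89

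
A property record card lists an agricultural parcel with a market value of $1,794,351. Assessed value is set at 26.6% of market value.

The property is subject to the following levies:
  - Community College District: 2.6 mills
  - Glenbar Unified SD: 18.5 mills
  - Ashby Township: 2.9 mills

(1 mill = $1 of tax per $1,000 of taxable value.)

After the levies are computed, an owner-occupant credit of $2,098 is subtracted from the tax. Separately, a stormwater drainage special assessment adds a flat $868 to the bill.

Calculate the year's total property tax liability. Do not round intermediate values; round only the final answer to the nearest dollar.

Assessed value = $1,794,351 × 0.266 = $477,297.366
Community College District: $477,297.366 × 0.0026 = $1,240.9731516
Glenbar Unified SD: $477,297.366 × 0.0185 = $8,830.001271
Ashby Township: $477,297.366 × 0.0029 = $1,384.1623614
Levies subtotal = $11,455.136784
After credit = $11,455.136784 − $2,098 = $9,357.136784
Total = $9,357.136784 + $868 = $10,225.136784

$10,225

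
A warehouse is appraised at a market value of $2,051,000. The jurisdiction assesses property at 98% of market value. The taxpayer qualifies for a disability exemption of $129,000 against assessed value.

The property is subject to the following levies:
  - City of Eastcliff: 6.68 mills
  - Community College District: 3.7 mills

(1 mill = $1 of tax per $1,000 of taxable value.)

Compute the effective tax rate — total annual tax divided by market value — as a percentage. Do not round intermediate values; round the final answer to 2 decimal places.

Assessed value = $2,051,000 × 0.98 = $2,009,980
Taxable value = $2,009,980 − $129,000 = $1,880,980
City of Eastcliff: $1,880,980 × 0.00668 = $12,564.9464
Community College District: $1,880,980 × 0.0037 = $6,959.626
Total tax = $19,524.5724
Effective rate = $19,524.5724 ÷ $2,051,000 = 0.95% of market value

0.95%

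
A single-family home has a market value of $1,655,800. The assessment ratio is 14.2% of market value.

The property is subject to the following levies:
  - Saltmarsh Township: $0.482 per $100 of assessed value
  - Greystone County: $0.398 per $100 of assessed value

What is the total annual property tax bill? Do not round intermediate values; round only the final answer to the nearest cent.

$2,069.09

Assessed value = $1,655,800 × 0.142 = $235,123.6
Saltmarsh Township: $235,123.6 × 0.00482 = $1,133.295752
Greystone County: $235,123.6 × 0.00398 = $935.791928
Total = $1,133.295752 + $935.791928 = $2,069.08768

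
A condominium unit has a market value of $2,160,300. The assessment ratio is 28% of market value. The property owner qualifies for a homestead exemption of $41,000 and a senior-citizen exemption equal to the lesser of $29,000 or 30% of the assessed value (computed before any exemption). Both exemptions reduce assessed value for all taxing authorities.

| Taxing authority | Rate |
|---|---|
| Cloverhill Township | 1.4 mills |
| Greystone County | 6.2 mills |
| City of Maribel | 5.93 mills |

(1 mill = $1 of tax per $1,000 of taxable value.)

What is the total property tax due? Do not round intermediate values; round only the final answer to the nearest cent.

Assessed value = $2,160,300 × 0.28 = $604,884
Senior-citizen exemption = min($29,000, 30% × $604,884) = min($29,000, $181,465.2) = $29,000 (dollar cap binds)
Taxable value = $604,884 − $41,000 − $29,000 = $534,884
Cloverhill Township: $534,884 × 0.0014 = $748.8376
Greystone County: $534,884 × 0.0062 = $3,316.2808
City of Maribel: $534,884 × 0.00593 = $3,171.86212
Total = $7,236.98052

$7,236.98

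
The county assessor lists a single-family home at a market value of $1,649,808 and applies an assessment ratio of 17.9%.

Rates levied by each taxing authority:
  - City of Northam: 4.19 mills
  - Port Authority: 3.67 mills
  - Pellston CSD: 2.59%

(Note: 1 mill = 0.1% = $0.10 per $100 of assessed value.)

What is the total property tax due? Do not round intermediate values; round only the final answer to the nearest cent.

$9,969.86

Assessed value = $1,649,808 × 0.179 = $295,315.632
City of Northam: $295,315.632 × 0.00419 = $1,237.37249808
Port Authority: $295,315.632 × 0.00367 = $1,083.80836944
Pellston CSD: $295,315.632 × 0.0259 = $7,648.6748688
Total = $9,969.85573632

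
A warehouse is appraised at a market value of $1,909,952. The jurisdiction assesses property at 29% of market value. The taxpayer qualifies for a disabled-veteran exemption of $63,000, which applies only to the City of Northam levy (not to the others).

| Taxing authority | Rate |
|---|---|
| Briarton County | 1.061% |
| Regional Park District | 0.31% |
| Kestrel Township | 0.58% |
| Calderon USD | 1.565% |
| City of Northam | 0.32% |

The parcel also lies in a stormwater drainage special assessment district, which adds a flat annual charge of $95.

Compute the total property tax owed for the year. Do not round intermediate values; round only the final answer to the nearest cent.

Assessed value = $1,909,952 × 0.29 = $553,886.08
Briarton County: $553,886.08 × 0.01061 = $5,876.7313088
Regional Park District: $553,886.08 × 0.0031 = $1,717.046848
Kestrel Township: $553,886.08 × 0.0058 = $3,212.539264
Calderon USD: $553,886.08 × 0.01565 = $8,668.317152
City of Northam: ($553,886.08 − $63,000) × 0.0032 = $490,886.08 × 0.0032 = $1,570.835456
Levies subtotal = $21,045.4700288
Total = $21,045.4700288 + $95 = $21,140.4700288

$21,140.47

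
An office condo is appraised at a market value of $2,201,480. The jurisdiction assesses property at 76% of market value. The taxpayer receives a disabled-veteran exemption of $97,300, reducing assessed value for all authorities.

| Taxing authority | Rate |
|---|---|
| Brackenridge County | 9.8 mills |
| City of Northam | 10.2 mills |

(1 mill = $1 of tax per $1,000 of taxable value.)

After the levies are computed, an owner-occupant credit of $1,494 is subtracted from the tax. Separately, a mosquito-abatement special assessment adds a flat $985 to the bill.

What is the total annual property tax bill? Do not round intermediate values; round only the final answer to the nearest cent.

Assessed value = $2,201,480 × 0.76 = $1,673,124.8
Taxable value = $1,673,124.8 − $97,300 = $1,575,824.8
Brackenridge County: $1,575,824.8 × 0.0098 = $15,443.08304
City of Northam: $1,575,824.8 × 0.0102 = $16,073.41296
Levies subtotal = $31,516.496
After credit = $31,516.496 − $1,494 = $30,022.496
Total = $30,022.496 + $985 = $31,007.496

$31,007.50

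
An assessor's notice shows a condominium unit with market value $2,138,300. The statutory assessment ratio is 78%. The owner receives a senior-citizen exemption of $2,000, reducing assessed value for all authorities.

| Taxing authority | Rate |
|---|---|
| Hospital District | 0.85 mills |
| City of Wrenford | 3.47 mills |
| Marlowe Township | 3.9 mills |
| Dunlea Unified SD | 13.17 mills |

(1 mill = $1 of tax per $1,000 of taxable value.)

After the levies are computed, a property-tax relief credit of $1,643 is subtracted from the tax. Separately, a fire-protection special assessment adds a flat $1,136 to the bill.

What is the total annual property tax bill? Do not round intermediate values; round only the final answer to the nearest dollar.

$35,126

Assessed value = $2,138,300 × 0.78 = $1,667,874
Taxable value = $1,667,874 − $2,000 = $1,665,874
Hospital District: $1,665,874 × 0.00085 = $1,415.9929
City of Wrenford: $1,665,874 × 0.00347 = $5,780.58278
Marlowe Township: $1,665,874 × 0.0039 = $6,496.9086
Dunlea Unified SD: $1,665,874 × 0.01317 = $21,939.56058
Levies subtotal = $35,633.04486
After credit = $35,633.04486 − $1,643 = $33,990.04486
Total = $33,990.04486 + $1,136 = $35,126.04486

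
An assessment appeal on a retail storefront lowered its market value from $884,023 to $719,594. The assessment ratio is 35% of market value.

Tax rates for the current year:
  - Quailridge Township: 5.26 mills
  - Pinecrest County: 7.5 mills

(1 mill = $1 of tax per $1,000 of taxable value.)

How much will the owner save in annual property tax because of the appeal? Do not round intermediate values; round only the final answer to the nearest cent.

$734.34

Old assessed value = $884,023 × 0.35 = $309,408.05
New assessed value = $719,594 × 0.35 = $251,857.9
Combined rate = 0.00526 + 0.0075 = 0.01276
Old tax = $309,408.05 × 0.01276 = $3,948.046718
New tax = $251,857.9 × 0.01276 = $3,213.706804
Reduction = $3,948.046718 − $3,213.706804 = $734.339914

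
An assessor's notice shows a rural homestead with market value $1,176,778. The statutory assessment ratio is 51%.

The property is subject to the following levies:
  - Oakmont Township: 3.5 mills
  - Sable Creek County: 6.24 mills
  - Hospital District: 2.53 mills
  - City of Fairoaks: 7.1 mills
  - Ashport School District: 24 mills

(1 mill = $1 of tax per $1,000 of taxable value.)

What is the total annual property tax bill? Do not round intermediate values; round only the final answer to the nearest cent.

Assessed value = $1,176,778 × 0.51 = $600,156.78
Oakmont Township: $600,156.78 × 0.0035 = $2,100.54873
Sable Creek County: $600,156.78 × 0.00624 = $3,744.9783072
Hospital District: $600,156.78 × 0.00253 = $1,518.3966534
City of Fairoaks: $600,156.78 × 0.0071 = $4,261.113138
Ashport School District: $600,156.78 × 0.024 = $14,403.76272
Total = $2,100.54873 + $3,744.9783072 + $1,518.3966534 + $4,261.113138 + $14,403.76272 = $26,028.7995486

$26,028.80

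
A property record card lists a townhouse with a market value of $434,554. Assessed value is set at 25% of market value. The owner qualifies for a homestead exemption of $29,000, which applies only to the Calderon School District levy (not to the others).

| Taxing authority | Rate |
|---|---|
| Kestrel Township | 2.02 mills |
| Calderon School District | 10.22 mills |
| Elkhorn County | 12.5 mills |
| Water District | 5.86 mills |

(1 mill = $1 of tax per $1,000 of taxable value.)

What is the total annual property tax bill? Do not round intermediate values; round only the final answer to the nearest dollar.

$3,028

Assessed value = $434,554 × 0.25 = $108,638.5
Kestrel Township: $108,638.5 × 0.00202 = $219.44977
Calderon School District: ($108,638.5 − $29,000) × 0.01022 = $79,638.5 × 0.01022 = $813.90547
Elkhorn County: $108,638.5 × 0.0125 = $1,357.98125
Water District: $108,638.5 × 0.00586 = $636.62161
Total = $3,027.9581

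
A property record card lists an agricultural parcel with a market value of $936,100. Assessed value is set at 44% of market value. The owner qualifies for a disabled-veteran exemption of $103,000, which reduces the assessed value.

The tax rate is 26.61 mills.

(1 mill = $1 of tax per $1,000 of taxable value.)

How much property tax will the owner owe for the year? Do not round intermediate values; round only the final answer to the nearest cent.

$8,219.40

Assessed value = $936,100 × 0.44 = $411,884
Taxable value = $411,884 − $103,000 = $308,884
Tax = $308,884 × 0.02661 = $8,219.40324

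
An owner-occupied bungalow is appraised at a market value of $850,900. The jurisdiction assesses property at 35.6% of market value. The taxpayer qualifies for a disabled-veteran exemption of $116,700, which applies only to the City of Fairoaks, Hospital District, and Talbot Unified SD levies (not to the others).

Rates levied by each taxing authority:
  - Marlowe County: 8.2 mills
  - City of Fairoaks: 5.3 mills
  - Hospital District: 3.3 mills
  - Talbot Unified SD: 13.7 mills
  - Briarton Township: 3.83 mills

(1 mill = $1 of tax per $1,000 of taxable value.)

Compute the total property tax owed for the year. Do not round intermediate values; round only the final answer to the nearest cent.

Assessed value = $850,900 × 0.356 = $302,920.4
Marlowe County: $302,920.4 × 0.0082 = $2,483.94728
City of Fairoaks: ($302,920.4 − $116,700) × 0.0053 = $186,220.4 × 0.0053 = $986.96812
Hospital District: ($302,920.4 − $116,700) × 0.0033 = $186,220.4 × 0.0033 = $614.52732
Talbot Unified SD: ($302,920.4 − $116,700) × 0.0137 = $186,220.4 × 0.0137 = $2,551.21948
Briarton Township: $302,920.4 × 0.00383 = $1,160.185132
Total = $7,796.847332

$7,796.85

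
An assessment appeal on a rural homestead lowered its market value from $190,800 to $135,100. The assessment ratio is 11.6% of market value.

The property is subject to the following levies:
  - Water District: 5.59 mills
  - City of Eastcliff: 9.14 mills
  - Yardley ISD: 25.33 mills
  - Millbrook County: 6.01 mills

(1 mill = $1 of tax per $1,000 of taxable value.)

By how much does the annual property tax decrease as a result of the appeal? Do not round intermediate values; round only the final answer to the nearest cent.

Old assessed value = $190,800 × 0.116 = $22,132.8
New assessed value = $135,100 × 0.116 = $15,671.6
Combined rate = 0.00559 + 0.00914 + 0.02533 + 0.00601 = 0.04607
Old tax = $22,132.8 × 0.04607 = $1,019.658096
New tax = $15,671.6 × 0.04607 = $721.990612
Reduction = $1,019.658096 − $721.990612 = $297.667484

$297.67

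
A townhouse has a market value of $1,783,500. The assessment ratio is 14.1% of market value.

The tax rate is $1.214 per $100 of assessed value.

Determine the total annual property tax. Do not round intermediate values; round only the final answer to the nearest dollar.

Assessed value = $1,783,500 × 0.141 = $251,473.5
Tax = $251,473.5 × 0.01214 = $3,052.88829

$3,053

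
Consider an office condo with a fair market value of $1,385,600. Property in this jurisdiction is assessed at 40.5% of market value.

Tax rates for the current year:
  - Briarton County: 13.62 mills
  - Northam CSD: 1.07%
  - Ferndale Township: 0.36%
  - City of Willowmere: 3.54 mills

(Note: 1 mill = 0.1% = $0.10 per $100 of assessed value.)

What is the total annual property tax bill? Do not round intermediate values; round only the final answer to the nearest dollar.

Assessed value = $1,385,600 × 0.405 = $561,168
Briarton County: $561,168 × 0.01362 = $7,643.10816
Northam CSD: $561,168 × 0.0107 = $6,004.4976
Ferndale Township: $561,168 × 0.0036 = $2,020.2048
City of Willowmere: $561,168 × 0.00354 = $1,986.53472
Total = $17,654.34528

$17,654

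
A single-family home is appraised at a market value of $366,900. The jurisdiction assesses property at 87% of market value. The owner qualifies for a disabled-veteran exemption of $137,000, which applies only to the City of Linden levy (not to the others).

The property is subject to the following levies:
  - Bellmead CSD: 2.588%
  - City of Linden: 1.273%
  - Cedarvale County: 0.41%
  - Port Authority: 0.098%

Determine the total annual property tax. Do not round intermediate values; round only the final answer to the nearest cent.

Assessed value = $366,900 × 0.87 = $319,203
Bellmead CSD: $319,203 × 0.02588 = $8,260.97364
City of Linden: ($319,203 − $137,000) × 0.01273 = $182,203 × 0.01273 = $2,319.44419
Cedarvale County: $319,203 × 0.0041 = $1,308.7323
Port Authority: $319,203 × 0.00098 = $312.81894
Total = $12,201.96907

$12,201.97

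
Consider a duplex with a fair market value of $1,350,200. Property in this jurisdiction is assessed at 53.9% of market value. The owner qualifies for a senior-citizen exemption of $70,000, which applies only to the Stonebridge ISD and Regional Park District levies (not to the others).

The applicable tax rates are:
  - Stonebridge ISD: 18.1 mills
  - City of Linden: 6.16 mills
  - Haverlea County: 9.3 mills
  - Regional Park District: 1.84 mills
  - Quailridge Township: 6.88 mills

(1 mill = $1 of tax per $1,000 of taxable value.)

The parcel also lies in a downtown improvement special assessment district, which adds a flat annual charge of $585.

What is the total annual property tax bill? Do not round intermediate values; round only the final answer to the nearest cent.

$29,958.80

Assessed value = $1,350,200 × 0.539 = $727,757.8
Stonebridge ISD: ($727,757.8 − $70,000) × 0.0181 = $657,757.8 × 0.0181 = $11,905.41618
City of Linden: $727,757.8 × 0.00616 = $4,482.988048
Haverlea County: $727,757.8 × 0.0093 = $6,768.14754
Regional Park District: ($727,757.8 − $70,000) × 0.00184 = $657,757.8 × 0.00184 = $1,210.274352
Quailridge Township: $727,757.8 × 0.00688 = $5,006.973664
Levies subtotal = $29,373.799784
Total = $29,373.799784 + $585 = $29,958.799784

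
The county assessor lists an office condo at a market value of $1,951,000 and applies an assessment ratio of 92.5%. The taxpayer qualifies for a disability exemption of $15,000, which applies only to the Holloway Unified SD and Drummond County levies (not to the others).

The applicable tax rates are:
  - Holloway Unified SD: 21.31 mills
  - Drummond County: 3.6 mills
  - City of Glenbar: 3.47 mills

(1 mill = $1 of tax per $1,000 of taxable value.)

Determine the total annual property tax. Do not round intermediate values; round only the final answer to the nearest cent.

Assessed value = $1,951,000 × 0.925 = $1,804,675
Holloway Unified SD: ($1,804,675 − $15,000) × 0.02131 = $1,789,675 × 0.02131 = $38,137.97425
Drummond County: ($1,804,675 − $15,000) × 0.0036 = $1,789,675 × 0.0036 = $6,442.83
City of Glenbar: $1,804,675 × 0.00347 = $6,262.22225
Total = $50,843.0265

$50,843.03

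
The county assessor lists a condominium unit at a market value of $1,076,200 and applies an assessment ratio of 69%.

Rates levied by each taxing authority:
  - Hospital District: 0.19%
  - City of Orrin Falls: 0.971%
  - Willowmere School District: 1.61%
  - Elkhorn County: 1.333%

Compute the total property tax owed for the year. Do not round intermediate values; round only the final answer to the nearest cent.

Assessed value = $1,076,200 × 0.69 = $742,578
Hospital District: $742,578 × 0.0019 = $1,410.8982
City of Orrin Falls: $742,578 × 0.00971 = $7,210.43238
Willowmere School District: $742,578 × 0.0161 = $11,955.5058
Elkhorn County: $742,578 × 0.01333 = $9,898.56474
Total = $1,410.8982 + $7,210.43238 + $11,955.5058 + $9,898.56474 = $30,475.40112

$30,475.40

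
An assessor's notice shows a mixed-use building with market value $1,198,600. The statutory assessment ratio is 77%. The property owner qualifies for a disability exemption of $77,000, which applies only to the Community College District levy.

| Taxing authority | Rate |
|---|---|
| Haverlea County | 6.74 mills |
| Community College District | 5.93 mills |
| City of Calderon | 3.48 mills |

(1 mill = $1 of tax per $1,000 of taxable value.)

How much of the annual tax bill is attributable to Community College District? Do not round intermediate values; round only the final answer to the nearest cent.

Assessed value = $1,198,600 × 0.77 = $922,922
Community College District taxable value = $922,922 − $77,000 = $845,922
Community College District levy = $845,922 × 0.00593 = $5,016.31746

$5,016.32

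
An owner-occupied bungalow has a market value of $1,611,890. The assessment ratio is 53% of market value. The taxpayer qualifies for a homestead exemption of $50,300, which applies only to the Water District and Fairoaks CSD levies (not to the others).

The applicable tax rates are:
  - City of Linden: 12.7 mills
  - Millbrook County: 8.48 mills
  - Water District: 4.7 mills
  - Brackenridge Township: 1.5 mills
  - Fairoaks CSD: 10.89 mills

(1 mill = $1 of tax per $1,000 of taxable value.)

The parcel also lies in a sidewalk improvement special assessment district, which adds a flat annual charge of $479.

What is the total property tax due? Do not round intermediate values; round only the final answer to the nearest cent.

$32,388.95

Assessed value = $1,611,890 × 0.53 = $854,301.7
City of Linden: $854,301.7 × 0.0127 = $10,849.63159
Millbrook County: $854,301.7 × 0.00848 = $7,244.478416
Water District: ($854,301.7 − $50,300) × 0.0047 = $804,001.7 × 0.0047 = $3,778.80799
Brackenridge Township: $854,301.7 × 0.0015 = $1,281.45255
Fairoaks CSD: ($854,301.7 − $50,300) × 0.01089 = $804,001.7 × 0.01089 = $8,755.578513
Levies subtotal = $31,909.949059
Total = $31,909.949059 + $479 = $32,388.949059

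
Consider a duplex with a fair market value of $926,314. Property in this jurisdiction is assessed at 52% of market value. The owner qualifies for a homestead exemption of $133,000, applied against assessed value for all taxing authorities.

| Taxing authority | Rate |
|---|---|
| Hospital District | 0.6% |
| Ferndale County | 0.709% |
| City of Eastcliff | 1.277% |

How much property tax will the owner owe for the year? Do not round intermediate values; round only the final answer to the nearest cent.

Assessed value = $926,314 × 0.52 = $481,683.28
Taxable value = $481,683.28 − $133,000 = $348,683.28
Hospital District: $348,683.28 × 0.006 = $2,092.09968
Ferndale County: $348,683.28 × 0.00709 = $2,472.1644552
City of Eastcliff: $348,683.28 × 0.01277 = $4,452.6854856
Total = $2,092.09968 + $2,472.1644552 + $4,452.6854856 = $9,016.9496208

$9,016.95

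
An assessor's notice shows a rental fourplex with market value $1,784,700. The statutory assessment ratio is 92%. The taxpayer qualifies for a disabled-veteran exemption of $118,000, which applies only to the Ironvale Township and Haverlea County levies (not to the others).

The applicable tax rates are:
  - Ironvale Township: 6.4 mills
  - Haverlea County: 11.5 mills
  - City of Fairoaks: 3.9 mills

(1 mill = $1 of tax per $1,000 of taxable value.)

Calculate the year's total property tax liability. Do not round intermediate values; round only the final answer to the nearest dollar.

$33,682

Assessed value = $1,784,700 × 0.92 = $1,641,924
Ironvale Township: ($1,641,924 − $118,000) × 0.0064 = $1,523,924 × 0.0064 = $9,753.1136
Haverlea County: ($1,641,924 − $118,000) × 0.0115 = $1,523,924 × 0.0115 = $17,525.126
City of Fairoaks: $1,641,924 × 0.0039 = $6,403.5036
Total = $33,681.7432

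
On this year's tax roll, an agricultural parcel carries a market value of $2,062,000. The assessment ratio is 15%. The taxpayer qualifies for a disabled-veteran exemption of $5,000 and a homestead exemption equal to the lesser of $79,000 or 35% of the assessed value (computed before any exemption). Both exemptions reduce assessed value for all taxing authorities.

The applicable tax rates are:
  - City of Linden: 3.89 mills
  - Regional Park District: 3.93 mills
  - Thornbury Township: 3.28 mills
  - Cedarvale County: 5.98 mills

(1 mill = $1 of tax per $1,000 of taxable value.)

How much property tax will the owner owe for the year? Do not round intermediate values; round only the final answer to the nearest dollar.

Assessed value = $2,062,000 × 0.15 = $309,300
Homestead exemption = min($79,000, 35% × $309,300) = min($79,000, $108,255) = $79,000 (dollar cap binds)
Taxable value = $309,300 − $5,000 − $79,000 = $225,300
City of Linden: $225,300 × 0.00389 = $876.417
Regional Park District: $225,300 × 0.00393 = $885.429
Thornbury Township: $225,300 × 0.00328 = $738.984
Cedarvale County: $225,300 × 0.00598 = $1,347.294
Total = $3,848.124

$3,848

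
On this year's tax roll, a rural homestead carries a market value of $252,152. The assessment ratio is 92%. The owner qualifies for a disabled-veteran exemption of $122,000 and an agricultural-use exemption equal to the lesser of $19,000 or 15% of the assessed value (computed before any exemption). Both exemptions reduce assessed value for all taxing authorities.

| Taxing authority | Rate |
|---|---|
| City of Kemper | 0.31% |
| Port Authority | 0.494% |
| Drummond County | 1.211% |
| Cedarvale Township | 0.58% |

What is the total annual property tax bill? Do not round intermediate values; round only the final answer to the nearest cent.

$2,360.93

Assessed value = $252,152 × 0.92 = $231,979.84
Agricultural-use exemption = min($19,000, 15% × $231,979.84) = min($19,000, $34,796.976) = $19,000 (dollar cap binds)
Taxable value = $231,979.84 − $122,000 − $19,000 = $90,979.84
City of Kemper: $90,979.84 × 0.0031 = $282.037504
Port Authority: $90,979.84 × 0.00494 = $449.4404096
Drummond County: $90,979.84 × 0.01211 = $1,101.7658624
Cedarvale Township: $90,979.84 × 0.0058 = $527.683072
Total = $2,360.926848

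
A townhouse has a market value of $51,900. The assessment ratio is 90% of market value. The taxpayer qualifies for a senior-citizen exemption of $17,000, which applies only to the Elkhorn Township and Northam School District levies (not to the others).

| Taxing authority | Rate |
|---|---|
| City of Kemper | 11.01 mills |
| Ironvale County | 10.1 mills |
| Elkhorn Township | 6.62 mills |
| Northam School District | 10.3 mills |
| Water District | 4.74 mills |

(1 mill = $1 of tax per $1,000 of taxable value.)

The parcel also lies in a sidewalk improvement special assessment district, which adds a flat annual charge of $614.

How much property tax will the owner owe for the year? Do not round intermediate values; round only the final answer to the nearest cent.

$2,324.15

Assessed value = $51,900 × 0.9 = $46,710
City of Kemper: $46,710 × 0.01101 = $514.2771
Ironvale County: $46,710 × 0.0101 = $471.771
Elkhorn Township: ($46,710 − $17,000) × 0.00662 = $29,710 × 0.00662 = $196.6802
Northam School District: ($46,710 − $17,000) × 0.0103 = $29,710 × 0.0103 = $306.013
Water District: $46,710 × 0.00474 = $221.4054
Levies subtotal = $1,710.1467
Total = $1,710.1467 + $614 = $2,324.1467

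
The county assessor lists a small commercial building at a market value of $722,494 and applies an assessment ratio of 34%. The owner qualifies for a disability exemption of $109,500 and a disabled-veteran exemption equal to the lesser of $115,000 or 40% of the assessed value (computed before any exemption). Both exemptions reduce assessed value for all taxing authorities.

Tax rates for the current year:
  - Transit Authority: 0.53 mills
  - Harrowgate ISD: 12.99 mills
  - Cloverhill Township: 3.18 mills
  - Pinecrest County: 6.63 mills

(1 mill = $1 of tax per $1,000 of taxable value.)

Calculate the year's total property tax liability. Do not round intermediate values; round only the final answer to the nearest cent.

Assessed value = $722,494 × 0.34 = $245,647.96
Disabled-veteran exemption = min($115,000, 40% × $245,647.96) = min($115,000, $98,259.184) = $98,259.184 (percentage binds)
Taxable value = $245,647.96 − $109,500 − $98,259.184 = $37,888.776
Transit Authority: $37,888.776 × 0.00053 = $20.08105128
Harrowgate ISD: $37,888.776 × 0.01299 = $492.17520024
Cloverhill Township: $37,888.776 × 0.00318 = $120.48630768
Pinecrest County: $37,888.776 × 0.00663 = $251.20258488
Total = $883.94514408

$883.95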